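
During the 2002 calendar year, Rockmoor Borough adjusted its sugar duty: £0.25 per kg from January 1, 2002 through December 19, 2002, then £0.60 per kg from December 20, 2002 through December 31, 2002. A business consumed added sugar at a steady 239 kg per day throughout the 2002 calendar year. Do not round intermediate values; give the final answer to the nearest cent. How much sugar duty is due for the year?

£22,812.55

January 1 – December 19, 2002: 353 days × 239 kg/day = 84,367 kg at £0.25/kg → £21,091.75
December 20 – December 31, 2002: 12 days × 239 kg/day = 2,868 kg at £0.60/kg → £1,720.80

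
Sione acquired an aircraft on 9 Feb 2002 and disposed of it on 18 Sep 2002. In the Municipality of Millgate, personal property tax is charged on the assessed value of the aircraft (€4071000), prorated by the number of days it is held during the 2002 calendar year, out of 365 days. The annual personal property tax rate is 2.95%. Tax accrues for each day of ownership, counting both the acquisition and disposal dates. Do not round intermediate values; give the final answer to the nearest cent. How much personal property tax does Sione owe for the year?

Days held (9 Feb – 18 Sep 2002): 222 out of 365
Tax = €4071000 × 2.95% × 222/365 = €73043.7781

€73043.78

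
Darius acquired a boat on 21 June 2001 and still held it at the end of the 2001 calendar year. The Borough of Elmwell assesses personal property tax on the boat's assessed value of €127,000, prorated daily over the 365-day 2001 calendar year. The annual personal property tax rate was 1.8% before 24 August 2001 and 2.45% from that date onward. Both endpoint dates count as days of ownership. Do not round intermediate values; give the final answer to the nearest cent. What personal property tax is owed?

€1,509.04

21 June – 23 August 2001: 64 days at 1.8% → €127,000 × 1.8% × 64/365 = €400.8329
24 August – 31 December 2001: 130 days at 2.45% → €127,000 × 2.45% × 130/365 = €1,108.2055
Total = €1,509.0384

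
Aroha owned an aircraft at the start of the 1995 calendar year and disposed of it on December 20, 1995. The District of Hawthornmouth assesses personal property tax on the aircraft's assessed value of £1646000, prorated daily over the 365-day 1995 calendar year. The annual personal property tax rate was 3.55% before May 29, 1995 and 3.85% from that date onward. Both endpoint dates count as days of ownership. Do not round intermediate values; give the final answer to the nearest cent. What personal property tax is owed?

£59458.93

January 1 – May 28, 1995: 148 days at 3.55% → £1646000 × 3.55% × 148/365 = £23693.3808
May 29 – December 20, 1995: 206 days at 3.85% → £1646000 × 3.85% × 206/365 = £35765.5507
Total = £59458.9315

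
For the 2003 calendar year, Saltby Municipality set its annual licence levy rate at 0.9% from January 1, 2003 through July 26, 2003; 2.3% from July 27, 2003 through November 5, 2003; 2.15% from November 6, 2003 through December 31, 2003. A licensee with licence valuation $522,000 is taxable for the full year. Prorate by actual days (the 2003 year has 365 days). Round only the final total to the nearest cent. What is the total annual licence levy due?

$7,741.33

January 1 – July 26, 2003: 207 days at 0.9% → $522,000 × 0.9% × 207/365 = $2,664.3452
July 27 – November 5, 2003: 102 days at 2.3% → $522,000 × 2.3% × 102/365 = $3,355.1014
November 6 – December 31, 2003: 56 days at 2.15% → $522,000 × 2.15% × 56/365 = $1,721.8849
Total = $7,741.3315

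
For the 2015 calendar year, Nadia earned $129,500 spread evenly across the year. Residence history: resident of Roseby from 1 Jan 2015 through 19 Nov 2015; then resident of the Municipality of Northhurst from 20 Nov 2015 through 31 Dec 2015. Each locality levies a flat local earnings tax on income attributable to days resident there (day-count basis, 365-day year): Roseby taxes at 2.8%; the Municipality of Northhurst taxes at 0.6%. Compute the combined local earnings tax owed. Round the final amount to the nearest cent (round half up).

$3,298.17

Roseby, 1 Jan – 19 Nov 2015: 323 days → $129,500 × 2.8% × 323/365 = $3,208.7616
The Municipality of Northhurst, 20 Nov – 31 Dec 2015: 42 days → $129,500 × 0.6% × 42/365 = $89.4082
Total = $3,298.1699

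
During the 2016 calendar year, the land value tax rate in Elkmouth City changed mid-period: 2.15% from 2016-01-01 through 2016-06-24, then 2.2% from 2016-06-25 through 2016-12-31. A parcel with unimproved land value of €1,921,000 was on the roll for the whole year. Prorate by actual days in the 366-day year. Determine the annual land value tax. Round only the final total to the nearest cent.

2016-01-01 to 2016-06-24: 176 days at 2.15% → €1,921,000 × 2.15% × 176/366 = €19,860.8306
2016-06-25 to 2016-12-31: 190 days at 2.2% → €1,921,000 × 2.2% × 190/366 = €21,939.2896
Total = €41,800.1202

€41,800.12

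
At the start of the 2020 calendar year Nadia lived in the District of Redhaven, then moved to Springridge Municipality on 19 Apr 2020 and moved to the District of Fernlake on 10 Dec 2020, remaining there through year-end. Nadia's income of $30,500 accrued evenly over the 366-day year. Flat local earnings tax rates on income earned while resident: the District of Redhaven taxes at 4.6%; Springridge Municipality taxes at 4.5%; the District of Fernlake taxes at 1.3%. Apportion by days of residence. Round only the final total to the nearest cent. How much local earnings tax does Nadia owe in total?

The District of Redhaven, 1 Jan – 18 Apr 2020: 109 days → $30,500 × 4.6% × 109/366 = $417.8333
Springridge Municipality, 19 Apr – 9 Dec 2020: 235 days → $30,500 × 4.5% × 235/366 = $881.2500
The District of Fernlake, 10 Dec – 31 Dec 2020: 22 days → $30,500 × 1.3% × 22/366 = $23.8333
Total = $1,322.9167

$1,322.92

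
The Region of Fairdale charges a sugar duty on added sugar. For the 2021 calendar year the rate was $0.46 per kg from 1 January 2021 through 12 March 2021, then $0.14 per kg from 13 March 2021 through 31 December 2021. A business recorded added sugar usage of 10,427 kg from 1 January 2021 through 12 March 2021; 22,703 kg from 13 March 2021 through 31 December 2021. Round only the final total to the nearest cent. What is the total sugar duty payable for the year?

1 January – 12 March 2021: 10,427 kg at $0.46/kg → $4,796.42
13 March – 31 December 2021: 22,703 kg at $0.14/kg → $3,178.42

$7,974.84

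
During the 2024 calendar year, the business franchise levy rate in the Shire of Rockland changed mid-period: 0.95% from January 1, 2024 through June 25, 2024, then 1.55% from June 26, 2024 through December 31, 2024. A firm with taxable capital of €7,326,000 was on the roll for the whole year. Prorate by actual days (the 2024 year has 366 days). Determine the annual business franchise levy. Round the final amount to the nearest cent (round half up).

€92,295.59

January 1 – June 25, 2024: 177 days at 0.95% → €7,326,000 × 0.95% × 177/366 = €33,657.5656
June 26 – December 31, 2024: 189 days at 1.55% → €7,326,000 × 1.55% × 189/366 = €58,638.0246
Total = €92,295.5902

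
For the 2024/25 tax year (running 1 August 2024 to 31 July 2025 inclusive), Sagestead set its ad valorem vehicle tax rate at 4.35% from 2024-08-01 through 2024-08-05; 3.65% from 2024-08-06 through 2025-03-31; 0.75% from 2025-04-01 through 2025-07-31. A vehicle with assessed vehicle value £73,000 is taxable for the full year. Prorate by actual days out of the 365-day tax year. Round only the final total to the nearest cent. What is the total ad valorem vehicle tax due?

2024-08-01 to 2024-08-05: 5 days at 4.35% → £73,000 × 4.35% × 5/365 = £43.5000
2024-08-06 to 2025-03-31: 238 days at 3.65% → £73,000 × 3.65% × 238/365 = £1,737.4000
2025-04-01 to 2025-07-31: 122 days at 0.75% → £73,000 × 0.75% × 122/365 = £183.0000
Total = £1,963.9000

£1,963.90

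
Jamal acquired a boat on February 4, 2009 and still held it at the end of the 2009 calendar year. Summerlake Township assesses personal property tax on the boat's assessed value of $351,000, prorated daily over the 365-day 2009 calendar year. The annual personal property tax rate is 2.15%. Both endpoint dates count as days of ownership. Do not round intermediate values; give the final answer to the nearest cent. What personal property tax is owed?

Days held (February 4 – December 31, 2009): 331 out of 365
Tax = $351,000 × 2.15% × 331/365 = $6,843.5384

$6,843.54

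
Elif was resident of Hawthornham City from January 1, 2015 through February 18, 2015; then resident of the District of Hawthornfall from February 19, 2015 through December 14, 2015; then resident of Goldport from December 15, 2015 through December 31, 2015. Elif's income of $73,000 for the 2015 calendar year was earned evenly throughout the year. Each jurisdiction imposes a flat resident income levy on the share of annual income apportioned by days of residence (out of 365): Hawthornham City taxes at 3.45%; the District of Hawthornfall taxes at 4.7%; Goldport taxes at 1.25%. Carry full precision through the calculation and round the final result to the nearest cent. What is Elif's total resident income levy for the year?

$3,191.20

Hawthornham City, January 1 – February 18, 2015: 49 days → $73,000 × 3.45% × 49/365 = $338.1000
The District of Hawthornfall, February 19 – December 14, 2015: 299 days → $73,000 × 4.7% × 299/365 = $2,810.6000
Goldport, December 15 – December 31, 2015: 17 days → $73,000 × 1.25% × 17/365 = $42.5000
Total = $3,191.2000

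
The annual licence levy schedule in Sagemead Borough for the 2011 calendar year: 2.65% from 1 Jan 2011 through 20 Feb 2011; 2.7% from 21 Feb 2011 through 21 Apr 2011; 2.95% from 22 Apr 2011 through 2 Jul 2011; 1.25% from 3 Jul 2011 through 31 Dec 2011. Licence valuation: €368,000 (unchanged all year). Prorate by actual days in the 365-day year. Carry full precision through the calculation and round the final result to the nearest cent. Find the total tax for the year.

€7,431.08

1 Jan – 20 Feb 2011: 51 days at 2.65% → €368,000 × 2.65% × 51/365 = €1,362.6082
21 Feb – 21 Apr 2011: 60 days at 2.7% → €368,000 × 2.7% × 60/365 = €1,633.3151
22 Apr – 2 Jul 2011: 72 days at 2.95% → €368,000 × 2.95% × 72/365 = €2,141.4575
3 Jul – 31 Dec 2011: 182 days at 1.25% → €368,000 × 1.25% × 182/365 = €2,293.6986
Total = €7,431.0795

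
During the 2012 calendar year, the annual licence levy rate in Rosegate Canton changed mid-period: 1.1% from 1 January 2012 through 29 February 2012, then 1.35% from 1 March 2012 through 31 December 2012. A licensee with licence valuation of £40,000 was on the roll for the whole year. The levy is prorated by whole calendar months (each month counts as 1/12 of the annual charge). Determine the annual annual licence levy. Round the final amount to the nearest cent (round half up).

£523.33

1 January – 29 February 2012: 2 months at 1.1% → £40,000 × 1.1% × 2/12 = £73.3333
1 March – 31 December 2012: 10 months at 1.35% → £40,000 × 1.35% × 10/12 = £450.0000
Total = £523.3333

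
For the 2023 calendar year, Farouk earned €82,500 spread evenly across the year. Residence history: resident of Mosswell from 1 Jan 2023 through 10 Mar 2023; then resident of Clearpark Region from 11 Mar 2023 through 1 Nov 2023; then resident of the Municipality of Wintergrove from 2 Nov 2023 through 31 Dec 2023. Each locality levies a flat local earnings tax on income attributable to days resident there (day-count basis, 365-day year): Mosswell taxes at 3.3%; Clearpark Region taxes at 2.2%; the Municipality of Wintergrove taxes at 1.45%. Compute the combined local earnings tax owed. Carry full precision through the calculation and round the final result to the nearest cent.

Mosswell, 1 Jan – 10 Mar 2023: 69 days → €82,500 × 3.3% × 69/365 = €514.6644
Clearpark Region, 11 Mar – 1 Nov 2023: 236 days → €82,500 × 2.2% × 236/365 = €1,173.5342
The Municipality of Wintergrove, 2 Nov – 31 Dec 2023: 60 days → €82,500 × 1.45% × 60/365 = €196.6438
Total = €1,884.8425

€1,884.84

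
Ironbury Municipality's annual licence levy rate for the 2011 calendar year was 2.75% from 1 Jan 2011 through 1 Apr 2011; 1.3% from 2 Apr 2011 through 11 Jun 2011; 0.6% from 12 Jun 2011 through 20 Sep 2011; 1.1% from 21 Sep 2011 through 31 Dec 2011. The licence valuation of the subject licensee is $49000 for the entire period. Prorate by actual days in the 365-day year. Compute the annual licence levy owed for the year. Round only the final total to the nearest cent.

$691.84

1 Jan – 1 Apr 2011: 91 days at 2.75% → $49000 × 2.75% × 91/365 = $335.9521
2 Apr – 11 Jun 2011: 71 days at 1.3% → $49000 × 1.3% × 71/365 = $123.9096
12 Jun – 20 Sep 2011: 101 days at 0.6% → $49000 × 0.6% × 101/365 = $81.3534
21 Sep – 31 Dec 2011: 102 days at 1.1% → $49000 × 1.1% × 102/365 = $150.6247
Total = $691.8397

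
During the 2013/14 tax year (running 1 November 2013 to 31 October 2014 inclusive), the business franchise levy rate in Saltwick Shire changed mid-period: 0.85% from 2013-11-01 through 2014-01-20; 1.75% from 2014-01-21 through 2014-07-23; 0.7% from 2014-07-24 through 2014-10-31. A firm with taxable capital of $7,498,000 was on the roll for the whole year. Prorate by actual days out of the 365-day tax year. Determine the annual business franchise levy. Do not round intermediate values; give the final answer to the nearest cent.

2013-11-01 to 2014-01-20: 81 days at 0.85% → $7,498,000 × 0.85% × 81/365 = $14,143.4877
2014-01-21 to 2014-07-23: 184 days at 1.75% → $7,498,000 × 1.75% × 184/365 = $66,146.7397
2014-07-24 to 2014-10-31: 100 days at 0.7% → $7,498,000 × 0.7% × 100/365 = $14,379.7260
Total = $94,669.9534

$94,669.95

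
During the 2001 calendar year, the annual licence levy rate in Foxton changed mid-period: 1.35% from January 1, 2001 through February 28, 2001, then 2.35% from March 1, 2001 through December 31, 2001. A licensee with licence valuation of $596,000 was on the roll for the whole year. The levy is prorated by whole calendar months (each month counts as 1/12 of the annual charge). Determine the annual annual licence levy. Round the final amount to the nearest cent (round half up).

January 1 – February 28, 2001: 2 months at 1.35% → $596,000 × 1.35% × 2/12 = $1,341.0000
March 1 – December 31, 2001: 10 months at 2.35% → $596,000 × 2.35% × 10/12 = $11,671.6667
Total = $13,012.6667

$13,012.67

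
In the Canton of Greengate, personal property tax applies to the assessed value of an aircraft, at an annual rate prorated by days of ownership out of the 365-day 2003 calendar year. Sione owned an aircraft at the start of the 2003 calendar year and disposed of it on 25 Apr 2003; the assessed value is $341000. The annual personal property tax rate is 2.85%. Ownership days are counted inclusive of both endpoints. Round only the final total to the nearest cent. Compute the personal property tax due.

$3061.99

Days held (1 Jan – 25 Apr 2003): 115 out of 365
Tax = $341000 × 2.85% × 115/365 = $3061.9932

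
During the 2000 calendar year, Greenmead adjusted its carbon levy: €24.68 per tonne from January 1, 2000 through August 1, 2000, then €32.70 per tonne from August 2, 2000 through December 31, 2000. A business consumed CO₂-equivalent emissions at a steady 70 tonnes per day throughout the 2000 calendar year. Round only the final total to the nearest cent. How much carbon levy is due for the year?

€717,634.40

January 1 – August 1, 2000: 214 days × 70 tonnes/day = 14,980 tonnes at €24.68/tonne → €369,706.40
August 2 – December 31, 2000: 152 days × 70 tonnes/day = 10,640 tonnes at €32.70/tonne → €347,928.00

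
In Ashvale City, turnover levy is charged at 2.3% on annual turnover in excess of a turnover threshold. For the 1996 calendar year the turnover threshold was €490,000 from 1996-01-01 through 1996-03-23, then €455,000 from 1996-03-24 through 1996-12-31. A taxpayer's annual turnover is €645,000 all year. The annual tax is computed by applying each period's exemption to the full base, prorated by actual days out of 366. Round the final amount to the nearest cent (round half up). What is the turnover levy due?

1996-01-01 to 1996-03-23: 83 days, exemption €490,000 → (€645,000 − €490,000) × 2.3% × 83/366 = €808.4563
1996-03-24 to 1996-12-31: 283 days, exemption €455,000 → (€645,000 − €455,000) × 2.3% × 283/366 = €3,378.9891
Total = €4,187.4454

€4,187.45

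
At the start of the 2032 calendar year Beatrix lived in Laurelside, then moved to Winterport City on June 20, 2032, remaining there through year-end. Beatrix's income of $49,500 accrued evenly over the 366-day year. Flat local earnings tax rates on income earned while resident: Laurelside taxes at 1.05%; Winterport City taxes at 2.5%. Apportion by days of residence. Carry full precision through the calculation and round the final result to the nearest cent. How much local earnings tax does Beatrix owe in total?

$902.16

Laurelside, January 1 – June 19, 2032: 171 days → $49,500 × 1.05% × 171/366 = $242.8340
Winterport City, June 20 – December 31, 2032: 195 days → $49,500 × 2.5% × 195/366 = $659.3238
Total = $902.1578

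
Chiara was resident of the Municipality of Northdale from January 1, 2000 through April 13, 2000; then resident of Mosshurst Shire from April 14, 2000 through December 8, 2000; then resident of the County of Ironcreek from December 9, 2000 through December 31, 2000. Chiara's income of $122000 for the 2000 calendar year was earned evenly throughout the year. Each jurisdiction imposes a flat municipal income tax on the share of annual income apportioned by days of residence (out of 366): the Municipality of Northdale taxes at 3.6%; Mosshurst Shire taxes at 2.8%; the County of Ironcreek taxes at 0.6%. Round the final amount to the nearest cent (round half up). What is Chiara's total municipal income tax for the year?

The Municipality of Northdale, January 1 – April 13, 2000: 104 days → $122000 × 3.6% × 104/366 = $1248.0000
Mosshurst Shire, April 14 – December 8, 2000: 239 days → $122000 × 2.8% × 239/366 = $2230.6667
The County of Ironcreek, December 9 – December 31, 2000: 23 days → $122000 × 0.6% × 23/366 = $46.0000
Total = $3524.6667

$3524.67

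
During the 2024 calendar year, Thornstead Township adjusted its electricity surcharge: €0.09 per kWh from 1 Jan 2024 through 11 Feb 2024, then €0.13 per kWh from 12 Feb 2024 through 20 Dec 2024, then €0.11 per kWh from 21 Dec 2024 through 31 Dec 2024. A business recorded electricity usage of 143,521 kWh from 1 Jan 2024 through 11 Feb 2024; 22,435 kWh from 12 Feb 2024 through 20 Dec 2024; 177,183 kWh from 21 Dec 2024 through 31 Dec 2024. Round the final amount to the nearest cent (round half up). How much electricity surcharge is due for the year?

1 Jan – 11 Feb 2024: 143,521 kWh at €0.09/kWh → €12,916.89
12 Feb – 20 Dec 2024: 22,435 kWh at €0.13/kWh → €2,916.55
21 Dec – 31 Dec 2024: 177,183 kWh at €0.11/kWh → €19,490.13

€35,323.57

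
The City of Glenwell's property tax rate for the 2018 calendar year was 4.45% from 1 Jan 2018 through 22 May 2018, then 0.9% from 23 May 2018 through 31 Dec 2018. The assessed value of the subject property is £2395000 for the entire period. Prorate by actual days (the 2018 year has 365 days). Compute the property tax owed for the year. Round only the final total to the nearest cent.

£54632.25

1 Jan – 22 May 2018: 142 days at 4.45% → £2395000 × 4.45% × 142/365 = £41463.0274
23 May – 31 Dec 2018: 223 days at 0.9% → £2395000 × 0.9% × 223/365 = £13169.2192
Total = £54632.2466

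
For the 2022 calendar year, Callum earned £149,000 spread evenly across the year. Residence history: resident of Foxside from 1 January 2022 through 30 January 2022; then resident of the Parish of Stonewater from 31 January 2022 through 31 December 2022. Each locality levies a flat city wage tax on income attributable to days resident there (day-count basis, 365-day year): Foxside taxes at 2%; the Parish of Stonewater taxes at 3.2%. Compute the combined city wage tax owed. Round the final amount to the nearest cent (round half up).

£4,621.04

Foxside, 1 January – 30 January 2022: 30 days → £149,000 × 2% × 30/365 = £244.9315
The Parish of Stonewater, 31 January – 31 December 2022: 335 days → £149,000 × 3.2% × 335/365 = £4,376.1096
Total = £4,621.0411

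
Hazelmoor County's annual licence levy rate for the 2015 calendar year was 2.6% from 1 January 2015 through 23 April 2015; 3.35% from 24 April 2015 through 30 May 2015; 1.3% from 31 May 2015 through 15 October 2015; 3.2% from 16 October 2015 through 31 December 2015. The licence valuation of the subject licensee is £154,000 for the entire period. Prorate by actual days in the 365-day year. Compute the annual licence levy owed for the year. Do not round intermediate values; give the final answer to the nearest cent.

£3,559.09

1 January – 23 April 2015: 113 days at 2.6% → £154,000 × 2.6% × 113/365 = £1,239.5945
24 April – 30 May 2015: 37 days at 3.35% → £154,000 × 3.35% × 37/365 = £522.9671
31 May – 15 October 2015: 138 days at 1.3% → £154,000 × 1.3% × 138/365 = £756.9205
16 October – 31 December 2015: 77 days at 3.2% → £154,000 × 3.2% × 77/365 = £1,039.6055
Total = £3,559.0877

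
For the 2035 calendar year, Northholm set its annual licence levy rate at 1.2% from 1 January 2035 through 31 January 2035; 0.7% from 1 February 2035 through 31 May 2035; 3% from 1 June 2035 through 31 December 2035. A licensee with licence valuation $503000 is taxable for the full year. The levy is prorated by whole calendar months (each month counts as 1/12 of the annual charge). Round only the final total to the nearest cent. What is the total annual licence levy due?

$10479.17

1 January – 31 January 2035: 1 month at 1.2% → $503000 × 1.2% × 1/12 = $503.0000
1 February – 31 May 2035: 4 months at 0.7% → $503000 × 0.7% × 4/12 = $1173.6667
1 June – 31 December 2035: 7 months at 3% → $503000 × 3% × 7/12 = $8802.5000
Total = $10479.1667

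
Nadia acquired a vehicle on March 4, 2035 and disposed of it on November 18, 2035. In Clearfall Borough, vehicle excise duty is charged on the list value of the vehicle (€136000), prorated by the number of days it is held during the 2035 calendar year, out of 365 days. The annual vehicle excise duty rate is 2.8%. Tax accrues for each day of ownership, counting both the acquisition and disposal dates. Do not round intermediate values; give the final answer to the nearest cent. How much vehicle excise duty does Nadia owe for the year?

Days held (March 4 – November 18, 2035): 260 out of 365
Tax = €136000 × 2.8% × 260/365 = €2712.5479

€2712.55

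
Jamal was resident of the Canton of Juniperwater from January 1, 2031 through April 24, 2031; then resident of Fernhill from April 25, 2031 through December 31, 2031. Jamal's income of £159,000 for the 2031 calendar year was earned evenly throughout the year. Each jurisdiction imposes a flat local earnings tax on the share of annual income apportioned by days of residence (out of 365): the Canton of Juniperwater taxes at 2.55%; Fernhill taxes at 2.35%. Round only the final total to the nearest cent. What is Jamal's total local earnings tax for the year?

The Canton of Juniperwater, January 1 – April 24, 2031: 114 days → £159,000 × 2.55% × 114/365 = £1,266.3370
Fernhill, April 25 – December 31, 2031: 251 days → £159,000 × 2.35% × 251/365 = £2,569.4836
Total = £3,835.8205

£3,835.82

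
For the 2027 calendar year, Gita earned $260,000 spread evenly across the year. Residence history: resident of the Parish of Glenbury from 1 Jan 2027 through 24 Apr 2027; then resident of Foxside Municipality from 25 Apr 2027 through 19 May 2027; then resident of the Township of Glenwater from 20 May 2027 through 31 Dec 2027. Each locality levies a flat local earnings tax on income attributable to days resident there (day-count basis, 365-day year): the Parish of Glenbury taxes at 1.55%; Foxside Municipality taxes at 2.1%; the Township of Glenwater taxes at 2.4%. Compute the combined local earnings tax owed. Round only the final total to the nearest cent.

$5,496.33

The Parish of Glenbury, 1 Jan – 24 Apr 2027: 114 days → $260,000 × 1.55% × 114/365 = $1,258.6849
Foxside Municipality, 25 Apr – 19 May 2027: 25 days → $260,000 × 2.1% × 25/365 = $373.9726
The Township of Glenwater, 20 May – 31 Dec 2027: 226 days → $260,000 × 2.4% × 226/365 = $3,863.6712
Total = $5,496.3288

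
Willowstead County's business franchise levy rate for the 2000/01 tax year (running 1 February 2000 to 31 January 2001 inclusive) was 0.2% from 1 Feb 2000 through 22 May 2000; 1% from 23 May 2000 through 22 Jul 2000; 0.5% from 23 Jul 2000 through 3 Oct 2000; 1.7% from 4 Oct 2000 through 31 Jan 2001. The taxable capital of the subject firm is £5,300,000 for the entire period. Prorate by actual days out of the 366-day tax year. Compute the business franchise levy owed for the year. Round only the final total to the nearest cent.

£46,903.55

1 Feb – 22 May 2000: 112 days at 0.2% → £5,300,000 × 0.2% × 112/366 = £3,243.7158
23 May – 22 Jul 2000: 61 days at 1% → £5,300,000 × 1% × 61/366 = £8,833.3333
23 Jul – 3 Oct 2000: 73 days at 0.5% → £5,300,000 × 0.5% × 73/366 = £5,285.5191
4 Oct 2000 – 31 Jan 2001: 120 days at 1.7% → £5,300,000 × 1.7% × 120/366 = £29,540.9836
Total = £46,903.5519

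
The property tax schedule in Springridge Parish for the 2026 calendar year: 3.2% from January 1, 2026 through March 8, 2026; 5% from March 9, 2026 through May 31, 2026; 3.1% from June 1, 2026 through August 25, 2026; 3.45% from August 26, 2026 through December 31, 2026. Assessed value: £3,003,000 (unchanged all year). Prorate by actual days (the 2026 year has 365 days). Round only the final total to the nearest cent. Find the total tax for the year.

January 1 – March 8, 2026: 67 days at 3.2% → £3,003,000 × 3.2% × 67/365 = £17,639.5397
March 9 – May 31, 2026: 84 days at 5% → £3,003,000 × 5% × 84/365 = £34,555.0685
June 1 – August 25, 2026: 86 days at 3.1% → £3,003,000 × 3.1% × 86/365 = £21,934.2411
August 26 – December 31, 2026: 128 days at 3.45% → £3,003,000 × 3.45% × 128/365 = £36,332.1863
Total = £110,461.0356

£110,461.04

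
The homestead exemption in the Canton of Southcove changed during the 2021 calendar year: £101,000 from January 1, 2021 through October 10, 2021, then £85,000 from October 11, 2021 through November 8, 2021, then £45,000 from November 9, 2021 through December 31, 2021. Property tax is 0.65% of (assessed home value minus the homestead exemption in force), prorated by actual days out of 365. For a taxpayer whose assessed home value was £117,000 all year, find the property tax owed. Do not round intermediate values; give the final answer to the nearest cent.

£165.12

January 1 – October 10, 2021: 283 days, exemption £101,000 → (£117,000 − £101,000) × 0.65% × 283/365 = £80.6356
October 11 – November 8, 2021: 29 days, exemption £85,000 → (£117,000 − £85,000) × 0.65% × 29/365 = £16.5260
November 9 – December 31, 2021: 53 days, exemption £45,000 → (£117,000 − £45,000) × 0.65% × 53/365 = £67.9562
Total = £165.1178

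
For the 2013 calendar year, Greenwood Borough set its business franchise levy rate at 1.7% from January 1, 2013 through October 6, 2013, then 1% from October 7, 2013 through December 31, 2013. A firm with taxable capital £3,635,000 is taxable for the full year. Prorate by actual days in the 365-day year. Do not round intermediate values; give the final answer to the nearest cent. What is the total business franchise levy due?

January 1 – October 6, 2013: 279 days at 1.7% → £3,635,000 × 1.7% × 279/365 = £47,235.0822
October 7 – December 31, 2013: 86 days at 1% → £3,635,000 × 1% × 86/365 = £8,564.6575
Total = £55,799.7397

£55,799.74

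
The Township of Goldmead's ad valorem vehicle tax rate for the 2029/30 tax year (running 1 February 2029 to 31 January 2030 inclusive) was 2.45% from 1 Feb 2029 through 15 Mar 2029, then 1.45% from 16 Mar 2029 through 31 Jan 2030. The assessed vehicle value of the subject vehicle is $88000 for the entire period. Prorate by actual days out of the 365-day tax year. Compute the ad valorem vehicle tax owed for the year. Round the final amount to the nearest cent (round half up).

$1379.67

1 Feb – 15 Mar 2029: 43 days at 2.45% → $88000 × 2.45% × 43/365 = $253.9945
16 Mar 2029 – 31 Jan 2030: 322 days at 1.45% → $88000 × 1.45% × 322/365 = $1125.6767
Total = $1379.6712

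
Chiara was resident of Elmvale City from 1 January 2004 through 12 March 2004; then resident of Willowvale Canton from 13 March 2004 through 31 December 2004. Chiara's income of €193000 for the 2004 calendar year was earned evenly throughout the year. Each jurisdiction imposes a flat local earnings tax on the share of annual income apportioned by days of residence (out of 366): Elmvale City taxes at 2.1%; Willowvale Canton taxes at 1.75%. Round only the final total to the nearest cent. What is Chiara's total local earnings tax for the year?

Elmvale City, 1 January – 12 March 2004: 72 days → €193000 × 2.1% × 72/366 = €797.3115
Willowvale Canton, 13 March – 31 December 2004: 294 days → €193000 × 1.75% × 294/366 = €2713.0738
Total = €3510.3852

€3510.39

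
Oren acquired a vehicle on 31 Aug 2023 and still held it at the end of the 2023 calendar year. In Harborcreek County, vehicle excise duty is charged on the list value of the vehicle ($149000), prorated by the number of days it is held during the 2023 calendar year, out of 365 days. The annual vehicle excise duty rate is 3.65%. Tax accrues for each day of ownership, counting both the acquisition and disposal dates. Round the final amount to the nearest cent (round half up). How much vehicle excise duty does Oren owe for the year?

Days held (31 Aug – 31 Dec 2023): 123 out of 365
Tax = $149000 × 3.65% × 123/365 = $1832.7000

$1832.70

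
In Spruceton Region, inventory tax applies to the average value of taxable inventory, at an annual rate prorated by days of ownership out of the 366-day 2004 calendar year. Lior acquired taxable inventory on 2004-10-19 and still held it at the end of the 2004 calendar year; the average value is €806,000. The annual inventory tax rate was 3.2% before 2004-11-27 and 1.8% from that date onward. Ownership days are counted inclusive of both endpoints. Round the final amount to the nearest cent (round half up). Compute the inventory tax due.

2004-10-19 to 2004-11-26: 39 days at 3.2% → €806,000 × 3.2% × 39/366 = €2,748.3279
2004-11-27 to 2004-12-31: 35 days at 1.8% → €806,000 × 1.8% × 35/366 = €1,387.3770
Total = €4,135.7049

€4,135.70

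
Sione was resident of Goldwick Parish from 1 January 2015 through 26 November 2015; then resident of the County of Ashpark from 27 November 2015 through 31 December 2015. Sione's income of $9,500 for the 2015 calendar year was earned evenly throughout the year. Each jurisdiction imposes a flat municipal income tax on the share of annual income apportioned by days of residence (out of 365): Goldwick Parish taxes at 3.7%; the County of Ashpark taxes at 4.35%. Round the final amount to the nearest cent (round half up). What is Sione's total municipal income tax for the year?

Goldwick Parish, 1 January – 26 November 2015: 330 days → $9,500 × 3.7% × 330/365 = $317.7945
The County of Ashpark, 27 November – 31 December 2015: 35 days → $9,500 × 4.35% × 35/365 = $39.6267
Total = $357.4212

$357.42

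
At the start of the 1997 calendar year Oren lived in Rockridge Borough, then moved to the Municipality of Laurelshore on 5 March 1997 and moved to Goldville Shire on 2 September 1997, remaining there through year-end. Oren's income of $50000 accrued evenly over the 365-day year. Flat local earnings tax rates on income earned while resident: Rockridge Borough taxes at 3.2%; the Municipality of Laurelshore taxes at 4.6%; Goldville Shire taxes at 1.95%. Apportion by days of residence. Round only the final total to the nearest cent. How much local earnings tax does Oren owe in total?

$1739.93

Rockridge Borough, 1 January – 4 March 1997: 63 days → $50000 × 3.2% × 63/365 = $276.1644
The Municipality of Laurelshore, 5 March – 1 September 1997: 181 days → $50000 × 4.6% × 181/365 = $1140.5479
Goldville Shire, 2 September – 31 December 1997: 121 days → $50000 × 1.95% × 121/365 = $323.2192
Total = $1739.9315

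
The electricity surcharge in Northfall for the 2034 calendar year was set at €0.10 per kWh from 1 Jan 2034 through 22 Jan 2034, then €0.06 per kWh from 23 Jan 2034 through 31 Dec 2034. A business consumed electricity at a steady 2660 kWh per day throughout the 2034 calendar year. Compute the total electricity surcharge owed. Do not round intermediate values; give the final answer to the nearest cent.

€60594.80

1 Jan – 22 Jan 2034: 22 days × 2660 kWh/day = 58,520 kWh at €0.10/kWh → €5852.00
23 Jan – 31 Dec 2034: 343 days × 2660 kWh/day = 912,380 kWh at €0.06/kWh → €54742.80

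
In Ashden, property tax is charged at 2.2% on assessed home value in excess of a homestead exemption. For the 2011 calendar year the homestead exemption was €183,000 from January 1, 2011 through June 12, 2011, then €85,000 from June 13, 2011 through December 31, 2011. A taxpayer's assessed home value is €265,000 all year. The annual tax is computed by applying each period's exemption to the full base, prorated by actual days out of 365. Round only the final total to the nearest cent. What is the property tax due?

January 1 – June 12, 2011: 163 days, exemption €183,000 → (€265,000 − €183,000) × 2.2% × 163/365 = €805.6219
June 13 – December 31, 2011: 202 days, exemption €85,000 → (€265,000 − €85,000) × 2.2% × 202/365 = €2,191.5616
Total = €2,997.1836

€2,997.18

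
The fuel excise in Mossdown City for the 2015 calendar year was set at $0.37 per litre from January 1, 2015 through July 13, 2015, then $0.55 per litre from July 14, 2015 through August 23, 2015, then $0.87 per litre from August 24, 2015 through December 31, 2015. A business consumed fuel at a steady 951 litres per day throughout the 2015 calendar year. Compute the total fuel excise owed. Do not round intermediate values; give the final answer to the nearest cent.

January 1 – July 13, 2015: 194 days × 951 litres/day = 184,494 litres at $0.37/litre → $68262.78
July 14 – August 23, 2015: 41 days × 951 litres/day = 38,991 litres at $0.55/litre → $21445.05
August 24 – December 31, 2015: 130 days × 951 litres/day = 123,630 litres at $0.87/litre → $107558.10

$197265.93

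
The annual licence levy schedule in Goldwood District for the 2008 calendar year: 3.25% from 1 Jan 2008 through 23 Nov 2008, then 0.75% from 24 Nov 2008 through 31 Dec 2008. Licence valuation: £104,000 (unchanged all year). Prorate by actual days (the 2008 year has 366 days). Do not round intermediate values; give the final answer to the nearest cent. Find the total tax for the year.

£3,110.05

1 Jan – 23 Nov 2008: 328 days at 3.25% → £104,000 × 3.25% × 328/366 = £3,029.0710
24 Nov – 31 Dec 2008: 38 days at 0.75% → £104,000 × 0.75% × 38/366 = £80.9836
Total = £3,110.0546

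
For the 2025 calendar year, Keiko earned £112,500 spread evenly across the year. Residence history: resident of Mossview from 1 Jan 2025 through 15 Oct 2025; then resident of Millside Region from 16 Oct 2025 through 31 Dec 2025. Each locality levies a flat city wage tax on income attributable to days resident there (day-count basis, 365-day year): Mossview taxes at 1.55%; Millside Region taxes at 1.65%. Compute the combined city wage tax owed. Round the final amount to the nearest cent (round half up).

Mossview, 1 Jan – 15 Oct 2025: 288 days → £112,500 × 1.55% × 288/365 = £1,375.8904
Millside Region, 16 Oct – 31 Dec 2025: 77 days → £112,500 × 1.65% × 77/365 = £391.5925
Total = £1,767.4829

£1,767.48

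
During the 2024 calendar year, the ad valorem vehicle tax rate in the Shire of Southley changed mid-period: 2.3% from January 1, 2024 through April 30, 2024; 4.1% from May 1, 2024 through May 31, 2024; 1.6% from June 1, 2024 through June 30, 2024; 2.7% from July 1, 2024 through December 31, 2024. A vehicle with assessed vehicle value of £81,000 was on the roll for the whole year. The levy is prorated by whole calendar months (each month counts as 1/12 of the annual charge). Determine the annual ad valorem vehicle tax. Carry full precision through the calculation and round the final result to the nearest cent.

£2,099.25

January 1 – April 30, 2024: 4 months at 2.3% → £81,000 × 2.3% × 4/12 = £621.0000
May 1 – May 31, 2024: 1 month at 4.1% → £81,000 × 4.1% × 1/12 = £276.7500
June 1 – June 30, 2024: 1 month at 1.6% → £81,000 × 1.6% × 1/12 = £108.0000
July 1 – December 31, 2024: 6 months at 2.7% → £81,000 × 2.7% × 6/12 = £1,093.5000
Total = £2,099.2500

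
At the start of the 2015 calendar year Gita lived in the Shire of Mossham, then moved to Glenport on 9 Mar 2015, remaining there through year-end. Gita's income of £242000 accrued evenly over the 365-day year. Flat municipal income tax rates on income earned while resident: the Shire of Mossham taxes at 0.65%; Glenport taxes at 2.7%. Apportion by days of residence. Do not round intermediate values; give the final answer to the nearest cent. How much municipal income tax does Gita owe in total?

The Shire of Mossham, 1 Jan – 8 Mar 2015: 67 days → £242000 × 0.65% × 67/365 = £288.7425
Glenport, 9 Mar – 31 Dec 2015: 298 days → £242000 × 2.7% × 298/365 = £5334.6082
Total = £5623.3507

£5623.35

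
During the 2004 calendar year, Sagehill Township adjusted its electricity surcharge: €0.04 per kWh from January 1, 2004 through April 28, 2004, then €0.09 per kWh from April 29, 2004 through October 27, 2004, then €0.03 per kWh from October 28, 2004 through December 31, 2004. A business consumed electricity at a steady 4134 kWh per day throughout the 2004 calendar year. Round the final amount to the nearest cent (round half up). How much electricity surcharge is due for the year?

€95,454.06

January 1 – April 28, 2004: 119 days × 4134 kWh/day = 491,946 kWh at €0.04/kWh → €19,677.84
April 29 – October 27, 2004: 182 days × 4134 kWh/day = 752,388 kWh at €0.09/kWh → €67,714.92
October 28 – December 31, 2004: 65 days × 4134 kWh/day = 268,710 kWh at €0.03/kWh → €8,061.30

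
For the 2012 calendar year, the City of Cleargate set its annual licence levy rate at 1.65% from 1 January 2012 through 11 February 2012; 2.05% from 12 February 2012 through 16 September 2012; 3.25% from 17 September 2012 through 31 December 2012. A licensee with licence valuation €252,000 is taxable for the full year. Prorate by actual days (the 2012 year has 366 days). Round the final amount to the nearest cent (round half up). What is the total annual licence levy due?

€5,926.13

1 January – 11 February 2012: 42 days at 1.65% → €252,000 × 1.65% × 42/366 = €477.1475
12 February – 16 September 2012: 218 days at 2.05% → €252,000 × 2.05% × 218/366 = €3,077.0164
17 September – 31 December 2012: 106 days at 3.25% → €252,000 × 3.25% × 106/366 = €2,371.9672
Total = €5,926.1311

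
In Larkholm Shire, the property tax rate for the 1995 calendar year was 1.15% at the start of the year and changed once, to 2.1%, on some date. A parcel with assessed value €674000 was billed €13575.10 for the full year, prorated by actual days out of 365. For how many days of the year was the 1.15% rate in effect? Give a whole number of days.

33 days

Let d = days at the first rate; then 365 − d days at the second rate.
€674000 × [1.15%·d + 2.1%·(365−d)] / 365 = €13575.10
Solving gives d = 33, so the new rate took effect on 3 Feb 1995.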